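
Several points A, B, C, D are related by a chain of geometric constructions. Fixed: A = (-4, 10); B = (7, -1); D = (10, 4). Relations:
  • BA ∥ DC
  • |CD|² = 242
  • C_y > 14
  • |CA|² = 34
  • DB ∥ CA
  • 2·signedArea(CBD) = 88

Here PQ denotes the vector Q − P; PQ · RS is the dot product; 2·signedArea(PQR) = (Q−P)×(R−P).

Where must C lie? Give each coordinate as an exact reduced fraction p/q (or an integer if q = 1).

1. C_x = -1  [DB ∥ CA ∩ BA ∥ DC]
2. C_y = 15  [DB ∥ CA ∩ BA ∥ DC]
   → C = (-1, 15)

C = (-1, 15)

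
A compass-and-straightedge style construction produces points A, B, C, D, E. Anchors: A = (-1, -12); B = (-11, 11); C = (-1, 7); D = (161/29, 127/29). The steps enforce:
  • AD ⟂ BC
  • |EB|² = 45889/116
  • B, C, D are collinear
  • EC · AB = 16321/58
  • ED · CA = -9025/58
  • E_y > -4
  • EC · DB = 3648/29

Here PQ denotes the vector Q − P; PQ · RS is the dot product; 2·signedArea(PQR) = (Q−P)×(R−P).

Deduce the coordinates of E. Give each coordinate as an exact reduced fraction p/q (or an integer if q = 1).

1. E_x = 66/29  [EC · DB = 3648/29 ∩ EC · AB = 16321/58]
2. E_y = -221/58  [EC · DB = 3648/29 ∩ EC · AB = 16321/58]
   → E = (66/29, -221/58)

E = (66/29, -221/58)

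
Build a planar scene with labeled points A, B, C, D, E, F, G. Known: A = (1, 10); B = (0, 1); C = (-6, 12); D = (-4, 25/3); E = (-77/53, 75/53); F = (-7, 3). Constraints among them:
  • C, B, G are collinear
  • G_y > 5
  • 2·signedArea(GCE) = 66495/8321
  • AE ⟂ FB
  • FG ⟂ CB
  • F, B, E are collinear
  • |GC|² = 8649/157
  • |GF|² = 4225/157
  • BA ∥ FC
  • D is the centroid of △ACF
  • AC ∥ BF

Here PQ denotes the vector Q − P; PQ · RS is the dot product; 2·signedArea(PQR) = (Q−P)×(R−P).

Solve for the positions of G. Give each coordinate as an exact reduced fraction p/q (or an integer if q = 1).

1. G_x = -384/157  [C, B, G are collinear ∩ FG ⟂ CB]
2. G_y = 861/157  [C, B, G are collinear ∩ FG ⟂ CB]
   → G = (-384/157, 861/157)

G = (-384/157, 861/157)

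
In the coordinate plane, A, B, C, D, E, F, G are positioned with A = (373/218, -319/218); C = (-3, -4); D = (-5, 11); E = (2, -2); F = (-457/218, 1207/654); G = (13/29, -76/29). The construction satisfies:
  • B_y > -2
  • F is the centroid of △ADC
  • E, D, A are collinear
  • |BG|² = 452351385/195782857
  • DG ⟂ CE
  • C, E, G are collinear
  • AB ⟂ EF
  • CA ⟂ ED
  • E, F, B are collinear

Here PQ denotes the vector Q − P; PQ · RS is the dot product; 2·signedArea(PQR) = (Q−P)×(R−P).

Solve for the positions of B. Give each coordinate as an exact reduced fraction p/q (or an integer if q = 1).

B = (10657168/6751133, -10831336/6751133)

1. B_x = 10657168/6751133  [E, F, B are collinear ∩ AB ⟂ EF]
2. B_y = -10831336/6751133  [E, F, B are collinear ∩ AB ⟂ EF]
   → B = (10657168/6751133, -10831336/6751133)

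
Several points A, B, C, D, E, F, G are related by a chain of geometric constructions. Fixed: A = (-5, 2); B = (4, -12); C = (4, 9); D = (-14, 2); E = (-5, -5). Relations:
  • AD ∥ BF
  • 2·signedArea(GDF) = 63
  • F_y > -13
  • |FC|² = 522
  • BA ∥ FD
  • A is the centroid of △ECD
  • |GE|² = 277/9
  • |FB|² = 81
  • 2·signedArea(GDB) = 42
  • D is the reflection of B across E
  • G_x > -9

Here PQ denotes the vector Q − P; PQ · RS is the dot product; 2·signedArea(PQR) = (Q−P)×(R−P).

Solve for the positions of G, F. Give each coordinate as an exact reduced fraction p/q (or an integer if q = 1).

1. F_x = -5  [BA ∥ FD ∩ AD ∥ BF]
2. F_y = -12  [BA ∥ FD ∩ AD ∥ BF]
   → F = (-5, -12)
3. G_x = -8  [2·signedArea(GDF) = 63 ∩ 2·signedArea(GDB) = 42]
4. G_y = -1/3  [2·signedArea(GDF) = 63 ∩ 2·signedArea(GDB) = 42]
   → G = (-8, -1/3)

F = (-5, -12)
G = (-8, -1/3)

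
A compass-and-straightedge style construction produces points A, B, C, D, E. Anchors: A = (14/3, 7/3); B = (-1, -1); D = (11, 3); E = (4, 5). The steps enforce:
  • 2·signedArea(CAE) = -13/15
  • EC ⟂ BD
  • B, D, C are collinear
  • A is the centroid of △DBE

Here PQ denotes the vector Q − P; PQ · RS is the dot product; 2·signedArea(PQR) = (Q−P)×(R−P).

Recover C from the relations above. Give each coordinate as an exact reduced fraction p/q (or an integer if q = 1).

C = (53/10, 11/10)

1. C_x = 53/10  [B, D, C are collinear ∩ EC ⟂ BD]
2. C_y = 11/10  [B, D, C are collinear ∩ EC ⟂ BD]
   → C = (53/10, 11/10)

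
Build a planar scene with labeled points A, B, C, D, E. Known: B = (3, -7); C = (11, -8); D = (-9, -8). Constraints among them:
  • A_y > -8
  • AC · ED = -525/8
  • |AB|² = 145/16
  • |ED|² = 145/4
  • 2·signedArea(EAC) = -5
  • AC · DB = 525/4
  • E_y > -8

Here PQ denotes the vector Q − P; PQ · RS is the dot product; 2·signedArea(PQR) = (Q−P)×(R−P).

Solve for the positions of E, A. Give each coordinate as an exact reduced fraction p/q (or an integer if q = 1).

A = (0, -29/4)
E = (-3, -15/2)

1. A_x = 0  [line -12·x + -1·y + -29/4 = 0 ∩ |AB|² = 145/16]
2. A_y = -29/4  [line -12·x + -1·y + -29/4 = 0 ∩ |AB|² = 145/16]
   → A = (0, -29/4)
3. E_x = -3  [2·signedArea(EAC) = -5 ∩ AC · ED = -525/8]
4. E_y = -15/2  [2·signedArea(EAC) = -5 ∩ AC · ED = -525/8]
   → E = (-3, -15/2)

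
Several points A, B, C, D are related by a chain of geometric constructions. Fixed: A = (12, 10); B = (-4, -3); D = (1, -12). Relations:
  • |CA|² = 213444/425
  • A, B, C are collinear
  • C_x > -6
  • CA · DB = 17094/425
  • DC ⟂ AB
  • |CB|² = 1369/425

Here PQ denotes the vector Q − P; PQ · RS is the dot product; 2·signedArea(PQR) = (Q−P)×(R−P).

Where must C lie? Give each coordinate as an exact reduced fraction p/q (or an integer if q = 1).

C = (-2292/425, -1756/425)

1. C_x = -2292/425  [A, B, C are collinear ∩ DC ⟂ AB]
2. C_y = -1756/425  [A, B, C are collinear ∩ DC ⟂ AB]
   → C = (-2292/425, -1756/425)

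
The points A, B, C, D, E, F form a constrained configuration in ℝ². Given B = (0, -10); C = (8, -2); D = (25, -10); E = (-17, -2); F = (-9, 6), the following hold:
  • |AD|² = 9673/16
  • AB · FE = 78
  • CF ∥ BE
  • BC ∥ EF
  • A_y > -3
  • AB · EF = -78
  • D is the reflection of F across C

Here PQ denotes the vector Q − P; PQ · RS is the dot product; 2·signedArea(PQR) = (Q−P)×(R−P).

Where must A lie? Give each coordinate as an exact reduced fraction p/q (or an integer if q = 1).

1. A_x = 7/4  [line 8·x + 8·y + 2 = 0 ∩ |AD|² = 9673/16]
2. A_y = -2  [line 8·x + 8·y + 2 = 0 ∩ |AD|² = 9673/16]
   → A = (7/4, -2)

A = (7/4, -2)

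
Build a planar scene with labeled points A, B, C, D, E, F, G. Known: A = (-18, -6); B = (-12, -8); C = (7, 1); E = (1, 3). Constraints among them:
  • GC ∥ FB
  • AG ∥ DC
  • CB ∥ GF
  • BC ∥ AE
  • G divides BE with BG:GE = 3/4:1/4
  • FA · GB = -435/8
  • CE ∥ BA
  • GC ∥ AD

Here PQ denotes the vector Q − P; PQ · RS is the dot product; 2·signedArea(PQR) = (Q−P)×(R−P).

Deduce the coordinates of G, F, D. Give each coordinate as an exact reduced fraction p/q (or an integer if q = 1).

D = (-35/4, -21/4)
F = (-85/4, -35/4)
G = (-9/4, 1/4)

1. G_x = -9/4  [G divides BE with BG:GE = 3/4:1/4]
2. G_y = 1/4  [G divides BE with BG:GE = 3/4:1/4]
   → G = (-9/4, 1/4)
3. F_x = -85/4  [GC ∥ FB ∩ CB ∥ GF]
4. F_y = -35/4  [GC ∥ FB ∩ CB ∥ GF]
   → F = (-85/4, -35/4)
5. D_x = -35/4  [AG ∥ DC ∩ GC ∥ AD]
6. D_y = -21/4  [AG ∥ DC ∩ GC ∥ AD]
   → D = (-35/4, -21/4)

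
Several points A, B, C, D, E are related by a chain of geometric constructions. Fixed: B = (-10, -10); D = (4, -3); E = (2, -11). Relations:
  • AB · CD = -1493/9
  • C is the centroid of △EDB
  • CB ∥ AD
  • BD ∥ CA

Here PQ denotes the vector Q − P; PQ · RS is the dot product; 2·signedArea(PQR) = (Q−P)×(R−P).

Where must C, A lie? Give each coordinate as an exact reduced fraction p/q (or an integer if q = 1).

1. C_x = -4/3  [C is the centroid of △EDB]
2. C_y = -8  [C is the centroid of △EDB]
   → C = (-4/3, -8)
3. A_x = 38/3  [CB ∥ AD ∩ BD ∥ CA]
4. A_y = -1  [CB ∥ AD ∩ BD ∥ CA]
   → A = (38/3, -1)

A = (38/3, -1)
C = (-4/3, -8)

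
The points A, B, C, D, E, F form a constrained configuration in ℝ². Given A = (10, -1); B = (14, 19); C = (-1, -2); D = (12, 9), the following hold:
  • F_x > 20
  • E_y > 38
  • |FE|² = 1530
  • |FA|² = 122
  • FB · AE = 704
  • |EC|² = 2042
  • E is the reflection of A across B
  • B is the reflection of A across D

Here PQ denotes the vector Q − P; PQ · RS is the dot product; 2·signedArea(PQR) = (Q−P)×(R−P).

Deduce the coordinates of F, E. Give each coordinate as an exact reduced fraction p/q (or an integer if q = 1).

1. E_x = 18  [E is the reflection of A across B]
2. E_y = 39  [E is the reflection of A across B]
   → E = (18, 39)
3. F_x = 21  [line -8·x + -40·y + 168 = 0 ∩ |FE|² = 1530]
4. F_y = 0  [line -8·x + -40·y + 168 = 0 ∩ |FE|² = 1530]
   → F = (21, 0)

E = (18, 39)
F = (21, 0)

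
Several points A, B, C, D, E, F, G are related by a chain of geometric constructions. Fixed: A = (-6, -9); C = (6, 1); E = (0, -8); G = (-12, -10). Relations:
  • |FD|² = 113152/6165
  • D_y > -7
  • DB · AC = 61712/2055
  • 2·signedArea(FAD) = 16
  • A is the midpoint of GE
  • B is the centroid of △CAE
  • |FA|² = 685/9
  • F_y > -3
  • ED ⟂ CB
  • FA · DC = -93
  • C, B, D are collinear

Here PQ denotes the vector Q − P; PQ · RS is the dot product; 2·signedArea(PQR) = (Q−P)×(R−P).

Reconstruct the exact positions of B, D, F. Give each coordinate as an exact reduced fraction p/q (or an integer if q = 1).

1. B_x = 0  [B is the centroid of △CAE]
2. B_y = -16/3  [B is the centroid of △CAE]
   → B = (0, -16/3)
3. D_x = -912/685  [C, B, D are collinear ∩ ED ⟂ CB]
4. D_y = -4616/685  [C, B, D are collinear ∩ ED ⟂ CB]
   → D = (-912/685, -4616/685)
5. F_x = 0  [2·signedArea(FAD) = 16 ∩ FA · DC = -93]
6. F_y = -8/3  [2·signedArea(FAD) = 16 ∩ FA · DC = -93]
   → F = (0, -8/3)

B = (0, -16/3)
D = (-912/685, -4616/685)
F = (0, -8/3)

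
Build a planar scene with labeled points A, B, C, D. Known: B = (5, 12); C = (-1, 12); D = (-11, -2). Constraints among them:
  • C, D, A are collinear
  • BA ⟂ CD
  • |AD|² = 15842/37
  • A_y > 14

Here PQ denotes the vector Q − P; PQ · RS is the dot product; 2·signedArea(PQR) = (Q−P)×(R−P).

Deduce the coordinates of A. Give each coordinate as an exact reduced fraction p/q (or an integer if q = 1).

1. A_x = 38/37  [C, D, A are collinear ∩ BA ⟂ CD]
2. A_y = 549/37  [C, D, A are collinear ∩ BA ⟂ CD]
   → A = (38/37, 549/37)

A = (38/37, 549/37)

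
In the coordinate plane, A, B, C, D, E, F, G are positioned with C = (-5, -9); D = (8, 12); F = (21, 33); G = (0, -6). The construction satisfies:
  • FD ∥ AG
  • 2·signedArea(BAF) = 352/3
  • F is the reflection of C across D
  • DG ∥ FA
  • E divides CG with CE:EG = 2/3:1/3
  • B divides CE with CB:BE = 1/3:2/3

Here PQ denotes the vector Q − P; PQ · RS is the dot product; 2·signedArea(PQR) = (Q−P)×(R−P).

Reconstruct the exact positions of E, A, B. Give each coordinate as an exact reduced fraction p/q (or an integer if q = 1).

1. E_x = -5/3  [E divides CG with CE:EG = 2/3:1/3]
2. E_y = -7  [E divides CG with CE:EG = 2/3:1/3]
   → E = (-5/3, -7)
3. A_x = 13  [FD ∥ AG ∩ DG ∥ FA]
4. A_y = 15  [FD ∥ AG ∩ DG ∥ FA]
   → A = (13, 15)
5. B_x = -35/9  [B divides CE with CB:BE = 1/3:2/3]
6. B_y = -25/3  [B divides CE with CB:BE = 1/3:2/3]
   → B = (-35/9, -25/3)

A = (13, 15)
B = (-35/9, -25/3)
E = (-5/3, -7)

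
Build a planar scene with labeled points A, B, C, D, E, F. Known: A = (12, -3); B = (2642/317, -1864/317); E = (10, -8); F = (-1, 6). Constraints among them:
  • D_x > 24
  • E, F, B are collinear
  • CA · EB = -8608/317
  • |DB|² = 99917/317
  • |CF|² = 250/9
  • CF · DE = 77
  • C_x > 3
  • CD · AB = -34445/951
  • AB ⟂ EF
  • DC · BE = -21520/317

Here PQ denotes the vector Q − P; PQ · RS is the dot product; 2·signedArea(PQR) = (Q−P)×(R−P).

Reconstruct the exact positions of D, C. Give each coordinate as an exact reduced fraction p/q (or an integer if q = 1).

C = (10/3, 3)
D = (25, -12)

1. C_x = 10/3  [line 528/317·x + -672/317·y + 256/317 = 0 ∩ |CF|² = 250/9]
2. C_y = 3  [line 528/317·x + -672/317·y + 256/317 = 0 ∩ |CF|² = 250/9]
   → C = (10/3, 3)
3. D_x = 25  [DC · BE = -21520/317 ∩ CF · DE = 77]
4. D_y = -12  [DC · BE = -21520/317 ∩ CF · DE = 77]
   → D = (25, -12)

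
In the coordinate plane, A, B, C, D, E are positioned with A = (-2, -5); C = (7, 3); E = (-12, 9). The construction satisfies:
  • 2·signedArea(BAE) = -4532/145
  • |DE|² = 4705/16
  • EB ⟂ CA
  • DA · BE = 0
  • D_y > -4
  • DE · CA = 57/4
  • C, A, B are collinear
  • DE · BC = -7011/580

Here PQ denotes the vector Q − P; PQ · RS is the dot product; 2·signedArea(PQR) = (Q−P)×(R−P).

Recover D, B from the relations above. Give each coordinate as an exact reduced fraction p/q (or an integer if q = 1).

1. B_x = -92/145  [C, A, B are collinear ∩ EB ⟂ CA]
2. B_y = -549/145  [C, A, B are collinear ∩ EB ⟂ CA]
   → B = (-92/145, -549/145)
3. D_x = 1/4  [DA · BE = 0 ∩ DE · CA = 57/4]
4. D_y = -3  [DA · BE = 0 ∩ DE · CA = 57/4]
   → D = (1/4, -3)

B = (-92/145, -549/145)
D = (1/4, -3)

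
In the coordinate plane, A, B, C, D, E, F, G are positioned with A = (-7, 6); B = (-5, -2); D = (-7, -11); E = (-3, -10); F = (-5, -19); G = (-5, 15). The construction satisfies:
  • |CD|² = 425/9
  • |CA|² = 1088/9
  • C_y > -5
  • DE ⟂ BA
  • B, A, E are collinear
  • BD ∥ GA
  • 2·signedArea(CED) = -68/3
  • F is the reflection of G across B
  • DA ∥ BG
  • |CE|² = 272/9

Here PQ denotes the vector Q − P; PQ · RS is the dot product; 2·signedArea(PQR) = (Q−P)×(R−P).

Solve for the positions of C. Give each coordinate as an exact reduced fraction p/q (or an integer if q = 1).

C = (-13/3, -14/3)

1. C_x = -13/3  [line 1·x + -4·y + -43/3 = 0 ∩ |CA|² = 1088/9]
2. C_y = -14/3  [line 1·x + -4·y + -43/3 = 0 ∩ |CA|² = 1088/9]
   → C = (-13/3, -14/3)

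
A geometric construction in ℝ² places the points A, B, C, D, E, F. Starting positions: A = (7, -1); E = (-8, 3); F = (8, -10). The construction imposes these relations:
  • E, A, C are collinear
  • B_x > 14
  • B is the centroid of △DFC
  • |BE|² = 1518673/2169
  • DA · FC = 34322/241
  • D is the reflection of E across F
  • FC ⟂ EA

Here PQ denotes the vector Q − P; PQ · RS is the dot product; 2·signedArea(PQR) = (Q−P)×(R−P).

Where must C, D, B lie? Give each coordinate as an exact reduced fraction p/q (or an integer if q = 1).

1. C_x = 2452/241  [E, A, C are collinear ∩ FC ⟂ EA]
2. C_y = -445/241  [E, A, C are collinear ∩ FC ⟂ EA]
   → C = (2452/241, -445/241)
3. D_x = 24  [D is the reflection of E across F]
4. D_y = -23  [D is the reflection of E across F]
   → D = (24, -23)
5. B_x = 3388/241  [B is the centroid of △DFC]
6. B_y = -8398/723  [B is the centroid of △DFC]
   → B = (3388/241, -8398/723)

B = (3388/241, -8398/723)
C = (2452/241, -445/241)
D = (24, -23)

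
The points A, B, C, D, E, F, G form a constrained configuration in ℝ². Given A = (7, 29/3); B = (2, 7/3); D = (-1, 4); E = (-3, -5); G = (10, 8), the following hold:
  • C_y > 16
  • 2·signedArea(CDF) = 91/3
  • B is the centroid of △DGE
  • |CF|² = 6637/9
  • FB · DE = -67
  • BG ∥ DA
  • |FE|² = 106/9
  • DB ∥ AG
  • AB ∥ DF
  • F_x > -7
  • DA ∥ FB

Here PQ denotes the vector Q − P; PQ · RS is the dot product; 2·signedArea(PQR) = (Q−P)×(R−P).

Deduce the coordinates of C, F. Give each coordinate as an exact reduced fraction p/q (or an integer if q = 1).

C = (12, 17)
F = (-6, -10/3)

1. F_x = -6  [DA ∥ FB ∩ AB ∥ DF]
2. F_y = -10/3  [DA ∥ FB ∩ AB ∥ DF]
   → F = (-6, -10/3)
3. C_x = 12  [line 22/3·x + -5·y + -3 = 0 ∩ |CF|² = 6637/9]
4. C_y = 17  [line 22/3·x + -5·y + -3 = 0 ∩ |CF|² = 6637/9]
   → C = (12, 17)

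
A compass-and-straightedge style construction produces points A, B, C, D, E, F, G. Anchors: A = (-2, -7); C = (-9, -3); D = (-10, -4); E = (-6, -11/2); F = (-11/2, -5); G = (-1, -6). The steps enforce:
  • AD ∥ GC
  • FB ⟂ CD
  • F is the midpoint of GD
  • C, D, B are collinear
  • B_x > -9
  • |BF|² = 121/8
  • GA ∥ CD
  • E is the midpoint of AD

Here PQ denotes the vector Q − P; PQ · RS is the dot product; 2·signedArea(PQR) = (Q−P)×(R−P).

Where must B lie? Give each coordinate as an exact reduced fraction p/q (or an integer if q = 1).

1. B_x = -33/4  [C, D, B are collinear ∩ FB ⟂ CD]
2. B_y = -9/4  [C, D, B are collinear ∩ FB ⟂ CD]
   → B = (-33/4, -9/4)

B = (-33/4, -9/4)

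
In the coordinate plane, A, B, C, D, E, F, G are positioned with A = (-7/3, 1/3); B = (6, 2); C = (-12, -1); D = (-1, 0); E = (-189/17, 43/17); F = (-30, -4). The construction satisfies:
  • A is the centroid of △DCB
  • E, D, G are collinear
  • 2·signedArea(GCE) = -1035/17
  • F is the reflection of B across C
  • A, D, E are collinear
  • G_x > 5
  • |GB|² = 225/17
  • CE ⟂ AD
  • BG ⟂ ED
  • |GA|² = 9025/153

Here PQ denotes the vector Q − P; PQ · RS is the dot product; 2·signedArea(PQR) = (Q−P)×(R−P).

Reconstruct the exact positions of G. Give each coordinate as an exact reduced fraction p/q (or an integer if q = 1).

G = (87/17, -26/17)

1. G_x = 87/17  [E, D, G are collinear ∩ BG ⟂ ED]
2. G_y = -26/17  [E, D, G are collinear ∩ BG ⟂ ED]
   → G = (87/17, -26/17)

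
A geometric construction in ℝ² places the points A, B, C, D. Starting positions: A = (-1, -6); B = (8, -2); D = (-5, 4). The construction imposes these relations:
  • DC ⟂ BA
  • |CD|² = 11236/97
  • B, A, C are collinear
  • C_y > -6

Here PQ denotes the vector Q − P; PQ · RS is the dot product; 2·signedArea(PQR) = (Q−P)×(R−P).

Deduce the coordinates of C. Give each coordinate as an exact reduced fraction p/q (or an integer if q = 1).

1. C_x = -61/97  [B, A, C are collinear ∩ DC ⟂ BA]
2. C_y = -566/97  [B, A, C are collinear ∩ DC ⟂ BA]
   → C = (-61/97, -566/97)

C = (-61/97, -566/97)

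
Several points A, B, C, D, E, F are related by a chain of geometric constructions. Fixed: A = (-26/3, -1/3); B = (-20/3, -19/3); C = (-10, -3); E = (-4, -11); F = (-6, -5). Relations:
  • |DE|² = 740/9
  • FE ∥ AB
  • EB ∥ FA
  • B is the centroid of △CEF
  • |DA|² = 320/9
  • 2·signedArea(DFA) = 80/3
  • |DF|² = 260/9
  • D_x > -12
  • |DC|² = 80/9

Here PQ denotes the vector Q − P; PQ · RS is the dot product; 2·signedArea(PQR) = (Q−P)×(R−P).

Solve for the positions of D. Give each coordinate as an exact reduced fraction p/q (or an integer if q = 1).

1. D_x = -34/3  [line -14/3·x + -8/3·y + -68 = 0 ∩ |DA|² = 320/9]
2. D_y = -17/3  [line -14/3·x + -8/3·y + -68 = 0 ∩ |DA|² = 320/9]
   → D = (-34/3, -17/3)

D = (-34/3, -17/3)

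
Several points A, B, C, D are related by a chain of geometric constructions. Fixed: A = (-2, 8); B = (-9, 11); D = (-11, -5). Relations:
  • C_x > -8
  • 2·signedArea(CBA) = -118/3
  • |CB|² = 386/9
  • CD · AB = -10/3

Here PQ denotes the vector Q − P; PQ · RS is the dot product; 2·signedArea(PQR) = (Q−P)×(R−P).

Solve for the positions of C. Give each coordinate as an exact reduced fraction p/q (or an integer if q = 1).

1. C_x = -22/3  [CD · AB = -10/3 ∩ 2·signedArea(CBA) = -118/3]
2. C_y = 14/3  [CD · AB = -10/3 ∩ 2·signedArea(CBA) = -118/3]
   → C = (-22/3, 14/3)

C = (-22/3, 14/3)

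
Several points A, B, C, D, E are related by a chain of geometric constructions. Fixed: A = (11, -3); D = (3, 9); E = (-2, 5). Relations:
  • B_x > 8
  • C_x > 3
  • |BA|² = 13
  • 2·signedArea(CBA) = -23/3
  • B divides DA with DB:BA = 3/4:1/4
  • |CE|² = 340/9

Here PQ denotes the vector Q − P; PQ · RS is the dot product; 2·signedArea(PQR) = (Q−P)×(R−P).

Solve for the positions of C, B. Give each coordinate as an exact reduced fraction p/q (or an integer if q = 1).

B = (9, 0)
C = (4, 11/3)

1. B_x = 9  [B divides DA with DB:BA = 3/4:1/4]
2. B_y = 0  [B divides DA with DB:BA = 3/4:1/4]
   → B = (9, 0)
3. C_x = 4  [line 3·x + 2·y + -58/3 = 0 ∩ |CE|² = 340/9]
4. C_y = 11/3  [line 3·x + 2·y + -58/3 = 0 ∩ |CE|² = 340/9]
   → C = (4, 11/3)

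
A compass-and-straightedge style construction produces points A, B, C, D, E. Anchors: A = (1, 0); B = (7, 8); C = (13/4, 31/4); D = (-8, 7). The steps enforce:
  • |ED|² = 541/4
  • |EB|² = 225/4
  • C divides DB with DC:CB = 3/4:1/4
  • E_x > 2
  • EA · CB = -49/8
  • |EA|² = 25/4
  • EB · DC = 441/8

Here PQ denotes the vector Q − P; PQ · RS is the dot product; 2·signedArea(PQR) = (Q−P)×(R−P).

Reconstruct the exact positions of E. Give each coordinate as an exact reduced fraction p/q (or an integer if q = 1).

E = (5/2, 2)

1. E_x = 5/2  [line -45/4·x + -3/4·y + 237/8 = 0 ∩ |EB|² = 225/4]
2. E_y = 2  [line -45/4·x + -3/4·y + 237/8 = 0 ∩ |EB|² = 225/4]
   → E = (5/2, 2)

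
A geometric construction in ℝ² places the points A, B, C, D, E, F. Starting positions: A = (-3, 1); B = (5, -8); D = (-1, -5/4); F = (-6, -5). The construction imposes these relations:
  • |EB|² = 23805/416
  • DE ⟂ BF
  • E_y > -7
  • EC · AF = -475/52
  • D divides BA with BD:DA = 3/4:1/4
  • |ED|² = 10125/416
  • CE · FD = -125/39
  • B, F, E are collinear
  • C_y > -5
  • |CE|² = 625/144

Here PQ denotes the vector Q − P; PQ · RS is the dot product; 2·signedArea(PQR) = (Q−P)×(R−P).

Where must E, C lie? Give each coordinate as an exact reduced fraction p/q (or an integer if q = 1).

C = (-967/312, -425/104)
E = (-239/104, -625/104)

1. E_x = -239/104  [B, F, E are collinear ∩ DE ⟂ BF]
2. E_y = -625/104  [B, F, E are collinear ∩ DE ⟂ BF]
   → E = (-239/104, -625/104)
3. C_x = -967/312  [CE · FD = -125/39 ∩ EC · AF = -475/52]
4. C_y = -425/104  [CE · FD = -125/39 ∩ EC · AF = -475/52]
   → C = (-967/312, -425/104)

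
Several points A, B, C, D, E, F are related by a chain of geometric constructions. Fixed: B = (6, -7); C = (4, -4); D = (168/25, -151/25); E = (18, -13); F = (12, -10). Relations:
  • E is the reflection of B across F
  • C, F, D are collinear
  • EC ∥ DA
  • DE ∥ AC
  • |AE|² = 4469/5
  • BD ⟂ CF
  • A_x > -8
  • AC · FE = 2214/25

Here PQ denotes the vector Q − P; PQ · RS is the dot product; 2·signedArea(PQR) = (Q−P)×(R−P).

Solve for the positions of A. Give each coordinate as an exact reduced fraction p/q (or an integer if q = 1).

1. A_x = -182/25  [DE ∥ AC ∩ EC ∥ DA]
2. A_y = 74/25  [DE ∥ AC ∩ EC ∥ DA]
   → A = (-182/25, 74/25)

A = (-182/25, 74/25)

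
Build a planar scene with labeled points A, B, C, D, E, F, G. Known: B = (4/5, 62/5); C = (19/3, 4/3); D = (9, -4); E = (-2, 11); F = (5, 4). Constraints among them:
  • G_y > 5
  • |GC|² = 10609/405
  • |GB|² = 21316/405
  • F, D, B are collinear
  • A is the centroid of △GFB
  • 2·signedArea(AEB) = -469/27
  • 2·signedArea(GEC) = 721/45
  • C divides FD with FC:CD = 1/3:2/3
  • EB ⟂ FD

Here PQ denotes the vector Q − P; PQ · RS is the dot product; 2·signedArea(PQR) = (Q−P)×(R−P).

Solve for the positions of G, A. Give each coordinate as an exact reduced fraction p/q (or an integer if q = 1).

A = (443/135, 1004/135)
G = (182/45, 266/45)

1. G_x = 182/45  [line 29/3·x + 25/3·y + -3976/45 = 0 ∩ |GC|² = 10609/405]
2. G_y = 266/45  [line 29/3·x + 25/3·y + -3976/45 = 0 ∩ |GC|² = 10609/405]
   → G = (182/45, 266/45)
3. A_x = 443/135  [A is the centroid of △GFB]
4. A_y = 1004/135  [A is the centroid of △GFB]
   → A = (443/135, 1004/135)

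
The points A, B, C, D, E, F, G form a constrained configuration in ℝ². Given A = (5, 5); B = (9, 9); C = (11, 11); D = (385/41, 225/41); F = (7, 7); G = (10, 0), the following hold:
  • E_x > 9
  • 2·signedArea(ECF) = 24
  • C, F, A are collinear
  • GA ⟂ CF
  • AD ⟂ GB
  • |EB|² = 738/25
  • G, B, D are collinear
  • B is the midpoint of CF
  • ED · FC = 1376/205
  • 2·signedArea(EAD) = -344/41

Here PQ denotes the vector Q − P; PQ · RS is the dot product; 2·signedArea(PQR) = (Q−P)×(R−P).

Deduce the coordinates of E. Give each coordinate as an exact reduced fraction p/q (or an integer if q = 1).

E = (48/5, 18/5)

1. E_x = 48/5  [2·signedArea(ECF) = 24 ∩ 2·signedArea(EAD) = -344/41]
2. E_y = 18/5  [2·signedArea(ECF) = 24 ∩ 2·signedArea(EAD) = -344/41]
   → E = (48/5, 18/5)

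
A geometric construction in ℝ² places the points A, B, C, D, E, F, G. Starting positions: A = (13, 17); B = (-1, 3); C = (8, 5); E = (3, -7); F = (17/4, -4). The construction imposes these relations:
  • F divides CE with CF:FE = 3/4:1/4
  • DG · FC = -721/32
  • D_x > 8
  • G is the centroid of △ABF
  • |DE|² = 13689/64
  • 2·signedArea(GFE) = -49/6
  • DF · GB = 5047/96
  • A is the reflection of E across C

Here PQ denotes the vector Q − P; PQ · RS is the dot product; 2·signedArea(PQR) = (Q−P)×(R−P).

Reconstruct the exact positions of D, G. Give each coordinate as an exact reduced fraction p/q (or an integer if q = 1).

1. G_x = 65/12  [G is the centroid of △ABF]
2. G_y = 16/3  [G is the centroid of △ABF]
   → G = (65/12, 16/3)
3. D_x = 69/8  [DF · GB = 5047/96 ∩ DG · FC = -721/32]
4. D_y = 13/2  [DF · GB = 5047/96 ∩ DG · FC = -721/32]
   → D = (69/8, 13/2)

D = (69/8, 13/2)
G = (65/12, 16/3)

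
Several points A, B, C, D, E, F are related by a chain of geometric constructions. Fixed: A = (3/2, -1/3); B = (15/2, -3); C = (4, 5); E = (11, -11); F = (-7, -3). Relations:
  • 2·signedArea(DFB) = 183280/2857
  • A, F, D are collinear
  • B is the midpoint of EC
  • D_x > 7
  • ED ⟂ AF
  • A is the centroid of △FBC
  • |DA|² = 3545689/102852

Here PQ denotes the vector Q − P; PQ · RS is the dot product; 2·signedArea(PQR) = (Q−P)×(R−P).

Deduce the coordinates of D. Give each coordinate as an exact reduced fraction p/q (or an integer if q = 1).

D = (20291/2857, 4069/2857)

1. D_x = 20291/2857  [A, F, D are collinear ∩ ED ⟂ AF]
2. D_y = 4069/2857  [A, F, D are collinear ∩ ED ⟂ AF]
   → D = (20291/2857, 4069/2857)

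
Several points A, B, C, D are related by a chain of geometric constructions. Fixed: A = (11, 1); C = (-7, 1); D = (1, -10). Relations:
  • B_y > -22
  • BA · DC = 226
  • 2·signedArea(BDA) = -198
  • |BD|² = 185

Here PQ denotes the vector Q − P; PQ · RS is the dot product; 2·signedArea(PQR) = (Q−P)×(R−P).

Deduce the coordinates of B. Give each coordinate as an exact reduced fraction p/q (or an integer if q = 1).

1. B_x = 9  [2·signedArea(BDA) = -198 ∩ BA · DC = 226]
2. B_y = -21  [2·signedArea(BDA) = -198 ∩ BA · DC = 226]
   → B = (9, -21)

B = (9, -21)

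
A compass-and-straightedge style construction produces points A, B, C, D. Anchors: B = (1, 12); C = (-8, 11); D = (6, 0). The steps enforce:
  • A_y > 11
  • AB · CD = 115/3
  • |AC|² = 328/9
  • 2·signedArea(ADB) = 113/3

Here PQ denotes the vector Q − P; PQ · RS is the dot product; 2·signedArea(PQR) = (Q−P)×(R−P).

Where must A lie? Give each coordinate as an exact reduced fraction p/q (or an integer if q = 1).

A = (-2, 35/3)

1. A_x = -2  [AB · CD = 115/3 ∩ 2·signedArea(ADB) = 113/3]
2. A_y = 35/3  [AB · CD = 115/3 ∩ 2·signedArea(ADB) = 113/3]
   → A = (-2, 35/3)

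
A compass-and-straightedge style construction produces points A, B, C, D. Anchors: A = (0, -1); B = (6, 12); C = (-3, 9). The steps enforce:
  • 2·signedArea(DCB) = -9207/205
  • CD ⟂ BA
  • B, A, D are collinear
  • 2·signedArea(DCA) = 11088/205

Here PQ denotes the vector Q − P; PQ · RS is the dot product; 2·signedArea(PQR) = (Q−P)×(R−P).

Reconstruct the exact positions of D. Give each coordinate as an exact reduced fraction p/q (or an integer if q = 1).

1. D_x = 672/205  [B, A, D are collinear ∩ CD ⟂ BA]
2. D_y = 1251/205  [B, A, D are collinear ∩ CD ⟂ BA]
   → D = (672/205, 1251/205)

D = (672/205, 1251/205)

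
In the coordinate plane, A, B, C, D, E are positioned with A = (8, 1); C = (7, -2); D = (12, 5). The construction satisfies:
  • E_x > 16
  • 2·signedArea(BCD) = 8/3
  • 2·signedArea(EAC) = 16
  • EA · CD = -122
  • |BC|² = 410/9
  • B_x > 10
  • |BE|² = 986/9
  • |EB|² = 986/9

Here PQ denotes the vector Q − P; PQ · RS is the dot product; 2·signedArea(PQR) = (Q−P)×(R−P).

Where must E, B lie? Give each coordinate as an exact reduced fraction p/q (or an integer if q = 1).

B = (32/3, 11/3)
E = (17, 12)

1. E_x = 17  [EA · CD = -122 ∩ 2·signedArea(EAC) = 16]
2. E_y = 12  [EA · CD = -122 ∩ 2·signedArea(EAC) = 16]
   → E = (17, 12)
3. B_x = 32/3  [line -7·x + 5·y + 169/3 = 0 ∩ |BC|² = 410/9]
4. B_y = 11/3  [line -7·x + 5·y + 169/3 = 0 ∩ |BC|² = 410/9]
   → B = (32/3, 11/3)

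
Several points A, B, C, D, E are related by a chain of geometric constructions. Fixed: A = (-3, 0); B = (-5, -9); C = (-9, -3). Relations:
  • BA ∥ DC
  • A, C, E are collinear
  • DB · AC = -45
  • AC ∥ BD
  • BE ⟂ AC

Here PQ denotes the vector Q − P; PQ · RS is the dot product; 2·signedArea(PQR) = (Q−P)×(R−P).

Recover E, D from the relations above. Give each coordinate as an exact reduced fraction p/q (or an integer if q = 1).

D = (-11, -12)
E = (-41/5, -13/5)

1. E_x = -41/5  [A, C, E are collinear ∩ BE ⟂ AC]
2. E_y = -13/5  [A, C, E are collinear ∩ BE ⟂ AC]
   → E = (-41/5, -13/5)
3. D_x = -11  [BA ∥ DC ∩ AC ∥ BD]
4. D_y = -12  [BA ∥ DC ∩ AC ∥ BD]
   → D = (-11, -12)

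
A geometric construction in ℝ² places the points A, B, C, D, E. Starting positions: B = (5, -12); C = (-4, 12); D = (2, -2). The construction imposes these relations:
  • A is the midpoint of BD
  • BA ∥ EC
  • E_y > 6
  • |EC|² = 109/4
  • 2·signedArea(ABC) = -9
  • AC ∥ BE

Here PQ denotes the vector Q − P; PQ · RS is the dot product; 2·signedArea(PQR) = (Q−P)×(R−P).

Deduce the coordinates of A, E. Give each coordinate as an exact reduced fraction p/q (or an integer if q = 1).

A = (7/2, -7)
E = (-5/2, 7)

1. A_x = 7/2  [A is the midpoint of BD]
2. A_y = -7  [A is the midpoint of BD]
   → A = (7/2, -7)
3. E_x = -5/2  [BA ∥ EC ∩ AC ∥ BE]
4. E_y = 7  [BA ∥ EC ∩ AC ∥ BE]
   → E = (-5/2, 7)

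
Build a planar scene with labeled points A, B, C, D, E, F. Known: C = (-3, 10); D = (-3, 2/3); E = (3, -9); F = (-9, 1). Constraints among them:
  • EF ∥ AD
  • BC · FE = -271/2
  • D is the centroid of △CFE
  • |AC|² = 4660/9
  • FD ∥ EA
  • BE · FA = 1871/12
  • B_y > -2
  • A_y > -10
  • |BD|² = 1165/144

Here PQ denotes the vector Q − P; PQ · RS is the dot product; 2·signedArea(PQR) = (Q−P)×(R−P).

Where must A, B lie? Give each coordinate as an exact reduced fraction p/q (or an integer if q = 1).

1. A_x = 9  [EF ∥ AD ∩ FD ∥ EA]
2. A_y = -28/3  [EF ∥ AD ∩ FD ∥ EA]
   → A = (9, -28/3)
3. B_x = -3/2  [BC · FE = -271/2 ∩ BE · FA = 1871/12]
4. B_y = -7/4  [BC · FE = -271/2 ∩ BE · FA = 1871/12]
   → B = (-3/2, -7/4)

A = (9, -28/3)
B = (-3/2, -7/4)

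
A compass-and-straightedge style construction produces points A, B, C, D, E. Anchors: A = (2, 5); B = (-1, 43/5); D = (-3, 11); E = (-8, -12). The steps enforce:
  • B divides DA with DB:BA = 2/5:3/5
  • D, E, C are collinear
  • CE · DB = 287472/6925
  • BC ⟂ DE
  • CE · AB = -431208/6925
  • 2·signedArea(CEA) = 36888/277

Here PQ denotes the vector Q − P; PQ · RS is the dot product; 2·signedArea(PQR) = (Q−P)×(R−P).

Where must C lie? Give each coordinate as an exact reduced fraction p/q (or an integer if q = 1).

1. C_x = -944/277  [D, E, C are collinear ∩ BC ⟂ DE]
2. C_y = 12636/1385  [D, E, C are collinear ∩ BC ⟂ DE]
   → C = (-944/277, 12636/1385)

C = (-944/277, 12636/1385)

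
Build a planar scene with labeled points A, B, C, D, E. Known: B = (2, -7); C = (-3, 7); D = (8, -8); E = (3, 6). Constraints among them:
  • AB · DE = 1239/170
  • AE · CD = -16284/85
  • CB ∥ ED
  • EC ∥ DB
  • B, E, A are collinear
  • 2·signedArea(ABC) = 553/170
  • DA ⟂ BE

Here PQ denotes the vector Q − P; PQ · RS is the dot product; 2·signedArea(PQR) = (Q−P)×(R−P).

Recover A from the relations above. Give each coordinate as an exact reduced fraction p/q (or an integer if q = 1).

A = (333/170, -1281/170)

1. A_x = 333/170  [B, E, A are collinear ∩ DA ⟂ BE]
2. A_y = -1281/170  [B, E, A are collinear ∩ DA ⟂ BE]
   → A = (333/170, -1281/170)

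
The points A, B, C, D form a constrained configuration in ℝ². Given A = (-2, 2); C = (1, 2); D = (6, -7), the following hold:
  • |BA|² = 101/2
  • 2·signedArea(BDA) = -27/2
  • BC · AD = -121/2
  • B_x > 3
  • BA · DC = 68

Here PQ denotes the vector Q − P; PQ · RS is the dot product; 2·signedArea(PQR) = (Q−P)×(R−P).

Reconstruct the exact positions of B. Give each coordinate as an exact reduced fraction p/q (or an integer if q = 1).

B = (7/2, -5/2)

1. B_x = 7/2  [BC · AD = -121/2 ∩ 2·signedArea(BDA) = -27/2]
2. B_y = -5/2  [BC · AD = -121/2 ∩ 2·signedArea(BDA) = -27/2]
   → B = (7/2, -5/2)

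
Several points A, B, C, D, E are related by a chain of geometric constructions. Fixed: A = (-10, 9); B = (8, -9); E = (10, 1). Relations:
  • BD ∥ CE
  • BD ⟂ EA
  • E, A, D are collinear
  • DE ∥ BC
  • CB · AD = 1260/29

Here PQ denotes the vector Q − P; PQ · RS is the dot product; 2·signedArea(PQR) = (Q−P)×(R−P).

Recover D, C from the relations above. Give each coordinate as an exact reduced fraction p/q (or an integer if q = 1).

C = (182/29, -241/29)
D = (340/29, 9/29)

1. D_x = 340/29  [E, A, D are collinear ∩ BD ⟂ EA]
2. D_y = 9/29  [E, A, D are collinear ∩ BD ⟂ EA]
   → D = (340/29, 9/29)
3. C_x = 182/29  [BD ∥ CE ∩ DE ∥ BC]
4. C_y = -241/29  [BD ∥ CE ∩ DE ∥ BC]
   → C = (182/29, -241/29)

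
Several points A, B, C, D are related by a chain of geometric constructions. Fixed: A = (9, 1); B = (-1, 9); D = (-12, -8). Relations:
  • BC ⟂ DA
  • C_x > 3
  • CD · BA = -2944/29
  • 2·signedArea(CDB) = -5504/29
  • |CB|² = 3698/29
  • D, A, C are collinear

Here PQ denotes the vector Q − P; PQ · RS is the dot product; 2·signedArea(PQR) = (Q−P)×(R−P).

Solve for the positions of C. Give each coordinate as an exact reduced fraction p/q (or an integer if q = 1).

1. C_x = 100/29  [D, A, C are collinear ∩ BC ⟂ DA]
2. C_y = -40/29  [D, A, C are collinear ∩ BC ⟂ DA]
   → C = (100/29, -40/29)

C = (100/29, -40/29)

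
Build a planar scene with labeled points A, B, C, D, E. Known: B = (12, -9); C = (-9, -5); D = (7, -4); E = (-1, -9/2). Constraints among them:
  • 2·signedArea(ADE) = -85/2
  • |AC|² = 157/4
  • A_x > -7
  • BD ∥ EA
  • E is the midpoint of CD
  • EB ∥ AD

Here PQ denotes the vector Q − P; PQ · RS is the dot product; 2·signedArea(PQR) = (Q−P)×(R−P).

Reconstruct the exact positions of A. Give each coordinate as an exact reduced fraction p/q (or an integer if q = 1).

1. A_x = -6  [EB ∥ AD ∩ BD ∥ EA]
2. A_y = 1/2  [EB ∥ AD ∩ BD ∥ EA]
   → A = (-6, 1/2)

A = (-6, 1/2)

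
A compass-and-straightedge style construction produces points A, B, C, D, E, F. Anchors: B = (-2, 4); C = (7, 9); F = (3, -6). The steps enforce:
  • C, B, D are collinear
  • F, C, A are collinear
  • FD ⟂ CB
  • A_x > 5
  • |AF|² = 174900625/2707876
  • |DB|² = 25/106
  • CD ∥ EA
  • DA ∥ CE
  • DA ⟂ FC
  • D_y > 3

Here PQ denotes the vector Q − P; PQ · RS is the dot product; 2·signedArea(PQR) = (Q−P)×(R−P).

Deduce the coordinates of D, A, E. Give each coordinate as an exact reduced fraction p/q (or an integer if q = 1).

1. D_x = -257/106  [C, B, D are collinear ∩ FD ⟂ CB]
2. D_y = 399/106  [C, B, D are collinear ∩ FD ⟂ CB]
   → D = (-257/106, 399/106)
3. A_x = 64769/12773  [F, C, A are collinear ∩ DA ⟂ FC]
4. A_y = 45099/25546  [F, C, A are collinear ∩ DA ⟂ FC]
   → A = (64769/12773, 45099/25546)
5. E_x = 370297/25546  [CD ∥ EA ∩ DA ∥ CE]
6. E_y = 89427/12773  [CD ∥ EA ∩ DA ∥ CE]
   → E = (370297/25546, 89427/12773)

A = (64769/12773, 45099/25546)
D = (-257/106, 399/106)
E = (370297/25546, 89427/12773)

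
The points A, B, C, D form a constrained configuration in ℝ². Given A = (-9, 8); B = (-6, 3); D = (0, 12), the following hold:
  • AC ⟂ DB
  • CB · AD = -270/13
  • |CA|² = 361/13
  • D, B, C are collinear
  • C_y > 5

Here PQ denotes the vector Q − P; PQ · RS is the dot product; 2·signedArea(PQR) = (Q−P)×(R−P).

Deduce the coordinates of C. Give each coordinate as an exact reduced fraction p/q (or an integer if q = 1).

C = (-60/13, 66/13)

1. C_x = -60/13  [D, B, C are collinear ∩ AC ⟂ DB]
2. C_y = 66/13  [D, B, C are collinear ∩ AC ⟂ DB]
   → C = (-60/13, 66/13)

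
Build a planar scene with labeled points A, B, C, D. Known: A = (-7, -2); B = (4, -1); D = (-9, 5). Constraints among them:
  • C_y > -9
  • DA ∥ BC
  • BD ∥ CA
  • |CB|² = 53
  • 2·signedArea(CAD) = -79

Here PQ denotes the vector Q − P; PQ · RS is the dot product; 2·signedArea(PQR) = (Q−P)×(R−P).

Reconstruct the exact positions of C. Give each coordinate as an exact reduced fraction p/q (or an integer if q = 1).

1. C_x = 6  [BD ∥ CA ∩ DA ∥ BC]
2. C_y = -8  [BD ∥ CA ∩ DA ∥ BC]
   → C = (6, -8)

C = (6, -8)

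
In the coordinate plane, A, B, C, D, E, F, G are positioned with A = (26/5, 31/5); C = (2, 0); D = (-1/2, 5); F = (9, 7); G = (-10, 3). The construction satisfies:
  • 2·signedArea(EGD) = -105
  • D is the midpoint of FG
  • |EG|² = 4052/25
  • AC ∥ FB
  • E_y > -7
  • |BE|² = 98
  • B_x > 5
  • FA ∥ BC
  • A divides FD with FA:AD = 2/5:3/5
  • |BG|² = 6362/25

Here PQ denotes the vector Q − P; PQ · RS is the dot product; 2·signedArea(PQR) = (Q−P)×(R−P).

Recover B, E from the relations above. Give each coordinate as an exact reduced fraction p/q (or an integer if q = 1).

B = (29/5, 4/5)
E = (-6/5, -31/5)

1. B_x = 29/5  [FA ∥ BC ∩ AC ∥ FB]
2. B_y = 4/5  [FA ∥ BC ∩ AC ∥ FB]
   → B = (29/5, 4/5)
3. E_x = -6/5  [line -2·x + 19/2·y + 113/2 = 0 ∩ |EG|² = 4052/25]
4. E_y = -31/5  [line -2·x + 19/2·y + 113/2 = 0 ∩ |EG|² = 4052/25]
   → E = (-6/5, -31/5)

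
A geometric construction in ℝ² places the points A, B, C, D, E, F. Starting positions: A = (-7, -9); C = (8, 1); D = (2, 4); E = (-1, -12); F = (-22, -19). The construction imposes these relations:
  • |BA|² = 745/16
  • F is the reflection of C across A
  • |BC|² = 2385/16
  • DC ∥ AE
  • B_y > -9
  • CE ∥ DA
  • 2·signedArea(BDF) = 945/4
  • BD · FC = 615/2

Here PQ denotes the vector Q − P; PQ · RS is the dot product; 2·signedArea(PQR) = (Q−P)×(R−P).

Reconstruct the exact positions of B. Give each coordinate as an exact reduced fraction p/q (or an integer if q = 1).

1. B_x = -1/4  [BD · FC = 615/2 ∩ 2·signedArea(BDF) = 945/4]
2. B_y = -8  [BD · FC = 615/2 ∩ 2·signedArea(BDF) = 945/4]
   → B = (-1/4, -8)

B = (-1/4, -8)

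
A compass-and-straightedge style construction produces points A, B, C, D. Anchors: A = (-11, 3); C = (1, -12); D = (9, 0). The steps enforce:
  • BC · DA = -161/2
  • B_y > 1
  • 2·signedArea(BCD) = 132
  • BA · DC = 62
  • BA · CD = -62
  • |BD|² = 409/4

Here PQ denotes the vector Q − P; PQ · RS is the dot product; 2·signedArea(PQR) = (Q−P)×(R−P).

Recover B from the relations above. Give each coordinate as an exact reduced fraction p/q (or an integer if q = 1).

B = (-1, 3/2)

1. B_x = -1  [BA · CD = -62 ∩ 2·signedArea(BCD) = 132]
2. B_y = 3/2  [BA · CD = -62 ∩ 2·signedArea(BCD) = 132]
   → B = (-1, 3/2)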